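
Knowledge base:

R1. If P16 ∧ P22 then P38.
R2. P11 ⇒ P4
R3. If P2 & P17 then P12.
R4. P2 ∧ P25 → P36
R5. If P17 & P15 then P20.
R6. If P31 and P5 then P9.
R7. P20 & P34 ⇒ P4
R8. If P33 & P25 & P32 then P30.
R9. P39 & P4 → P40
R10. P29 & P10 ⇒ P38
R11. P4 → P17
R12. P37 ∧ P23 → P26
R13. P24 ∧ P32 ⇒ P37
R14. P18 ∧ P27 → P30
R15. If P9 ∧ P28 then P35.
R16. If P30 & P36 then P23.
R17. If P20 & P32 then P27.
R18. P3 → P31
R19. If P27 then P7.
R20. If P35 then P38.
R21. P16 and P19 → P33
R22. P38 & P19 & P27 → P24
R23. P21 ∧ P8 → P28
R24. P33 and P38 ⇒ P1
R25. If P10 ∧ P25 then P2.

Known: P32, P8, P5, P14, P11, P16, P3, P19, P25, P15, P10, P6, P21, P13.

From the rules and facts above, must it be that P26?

P4  (by R2: P11)
P17  (by R11: P4)
P31  (by R18: P3)
P33  (by R21: P16, P19)
P28  (by R23: P21, P8)
P2  (by R25: P10, P25)
P36  (by R4: P2, P25)
P20  (by R5: P17, P15)
P9  (by R6: P31, P5)
P30  (by R8: P33, P25, P32)
P35  (by R15: P9, P28)
P23  (by R16: P30, P36)
P27  (by R17: P20, P32)
P38  (by R20: P35)
P24  (by R22: P38, P19, P27)
P37  (by R13: P24, P32)
P26  (by R12: P37, P23)

Yes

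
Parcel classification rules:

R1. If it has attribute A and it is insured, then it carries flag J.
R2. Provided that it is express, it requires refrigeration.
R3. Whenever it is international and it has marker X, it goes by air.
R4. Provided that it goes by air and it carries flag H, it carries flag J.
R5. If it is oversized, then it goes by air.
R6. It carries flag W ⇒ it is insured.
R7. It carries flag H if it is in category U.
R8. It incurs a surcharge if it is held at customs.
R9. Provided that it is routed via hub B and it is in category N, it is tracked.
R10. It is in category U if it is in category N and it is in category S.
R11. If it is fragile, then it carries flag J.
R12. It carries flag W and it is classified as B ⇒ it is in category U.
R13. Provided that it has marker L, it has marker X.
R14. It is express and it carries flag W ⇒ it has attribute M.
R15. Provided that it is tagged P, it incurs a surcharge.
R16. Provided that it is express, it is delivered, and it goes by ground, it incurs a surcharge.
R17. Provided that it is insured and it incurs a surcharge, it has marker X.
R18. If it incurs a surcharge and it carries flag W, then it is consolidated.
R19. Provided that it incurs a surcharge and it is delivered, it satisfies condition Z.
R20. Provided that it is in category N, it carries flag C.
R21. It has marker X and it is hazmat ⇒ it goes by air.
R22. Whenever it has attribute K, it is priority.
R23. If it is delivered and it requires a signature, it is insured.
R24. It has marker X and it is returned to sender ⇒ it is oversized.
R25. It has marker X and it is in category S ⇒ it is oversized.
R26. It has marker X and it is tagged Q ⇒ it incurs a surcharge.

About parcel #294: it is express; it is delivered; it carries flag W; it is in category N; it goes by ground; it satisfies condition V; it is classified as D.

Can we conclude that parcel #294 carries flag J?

No

Forward chaining from the given facts derives: requires refrigeration, is insured, has attribute M, incurs a surcharge, has marker X, is consolidated, satisfies condition Z, carries flag C.
Rules concluding "it carries flag J": R1 needs "it has attribute A"; R4 needs "it goes by air"; R11 needs "it is fragile" — none of these are established.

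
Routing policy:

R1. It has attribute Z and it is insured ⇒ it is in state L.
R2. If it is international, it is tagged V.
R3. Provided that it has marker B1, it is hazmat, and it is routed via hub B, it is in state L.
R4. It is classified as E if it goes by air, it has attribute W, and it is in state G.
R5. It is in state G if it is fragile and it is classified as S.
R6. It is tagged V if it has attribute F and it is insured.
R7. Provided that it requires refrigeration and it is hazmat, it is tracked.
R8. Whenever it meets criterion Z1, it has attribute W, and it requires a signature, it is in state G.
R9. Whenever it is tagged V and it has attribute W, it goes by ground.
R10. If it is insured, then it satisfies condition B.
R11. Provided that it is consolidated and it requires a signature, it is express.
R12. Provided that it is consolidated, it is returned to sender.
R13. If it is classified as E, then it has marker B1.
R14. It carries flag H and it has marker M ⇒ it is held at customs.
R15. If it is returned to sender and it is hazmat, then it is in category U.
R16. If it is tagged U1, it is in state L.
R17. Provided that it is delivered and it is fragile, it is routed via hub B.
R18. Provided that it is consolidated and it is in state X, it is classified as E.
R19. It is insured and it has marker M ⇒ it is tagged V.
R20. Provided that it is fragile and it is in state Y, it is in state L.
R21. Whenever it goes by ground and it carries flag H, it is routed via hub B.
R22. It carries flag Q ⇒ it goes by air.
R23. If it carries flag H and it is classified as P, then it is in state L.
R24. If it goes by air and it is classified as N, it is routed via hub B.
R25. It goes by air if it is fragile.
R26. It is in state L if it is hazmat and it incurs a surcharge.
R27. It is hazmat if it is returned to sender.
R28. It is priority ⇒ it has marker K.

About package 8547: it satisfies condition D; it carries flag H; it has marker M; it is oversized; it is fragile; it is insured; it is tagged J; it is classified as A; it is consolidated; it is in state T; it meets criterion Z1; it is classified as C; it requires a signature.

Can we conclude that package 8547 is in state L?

Forward chaining from the given facts derives: satisfies condition B, is express, is returned to sender, is held at customs, is tagged V, goes by air, is hazmat, is in category U.
Rules concluding "it is in state L": R1 needs "it has attribute Z"; R3 needs "it has marker B1"; R16 needs "it is tagged U1"; R20 needs "it is in state Y"; R23 needs "it is classified as P"; R26 needs "it incurs a surcharge" — none of these are established.

No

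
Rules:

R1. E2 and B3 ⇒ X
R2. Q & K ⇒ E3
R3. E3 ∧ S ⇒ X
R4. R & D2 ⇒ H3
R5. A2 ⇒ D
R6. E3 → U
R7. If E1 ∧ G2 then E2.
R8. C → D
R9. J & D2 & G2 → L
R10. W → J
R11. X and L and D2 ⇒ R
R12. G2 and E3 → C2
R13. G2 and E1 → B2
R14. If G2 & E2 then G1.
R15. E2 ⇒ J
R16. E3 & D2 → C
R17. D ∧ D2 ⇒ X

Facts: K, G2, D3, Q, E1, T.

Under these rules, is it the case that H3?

No

Forward chaining from the given facts derives: E3, U, E2, C2, B2, G1, J.
The only rule concluding H3 is R4, which needs R; that is never established.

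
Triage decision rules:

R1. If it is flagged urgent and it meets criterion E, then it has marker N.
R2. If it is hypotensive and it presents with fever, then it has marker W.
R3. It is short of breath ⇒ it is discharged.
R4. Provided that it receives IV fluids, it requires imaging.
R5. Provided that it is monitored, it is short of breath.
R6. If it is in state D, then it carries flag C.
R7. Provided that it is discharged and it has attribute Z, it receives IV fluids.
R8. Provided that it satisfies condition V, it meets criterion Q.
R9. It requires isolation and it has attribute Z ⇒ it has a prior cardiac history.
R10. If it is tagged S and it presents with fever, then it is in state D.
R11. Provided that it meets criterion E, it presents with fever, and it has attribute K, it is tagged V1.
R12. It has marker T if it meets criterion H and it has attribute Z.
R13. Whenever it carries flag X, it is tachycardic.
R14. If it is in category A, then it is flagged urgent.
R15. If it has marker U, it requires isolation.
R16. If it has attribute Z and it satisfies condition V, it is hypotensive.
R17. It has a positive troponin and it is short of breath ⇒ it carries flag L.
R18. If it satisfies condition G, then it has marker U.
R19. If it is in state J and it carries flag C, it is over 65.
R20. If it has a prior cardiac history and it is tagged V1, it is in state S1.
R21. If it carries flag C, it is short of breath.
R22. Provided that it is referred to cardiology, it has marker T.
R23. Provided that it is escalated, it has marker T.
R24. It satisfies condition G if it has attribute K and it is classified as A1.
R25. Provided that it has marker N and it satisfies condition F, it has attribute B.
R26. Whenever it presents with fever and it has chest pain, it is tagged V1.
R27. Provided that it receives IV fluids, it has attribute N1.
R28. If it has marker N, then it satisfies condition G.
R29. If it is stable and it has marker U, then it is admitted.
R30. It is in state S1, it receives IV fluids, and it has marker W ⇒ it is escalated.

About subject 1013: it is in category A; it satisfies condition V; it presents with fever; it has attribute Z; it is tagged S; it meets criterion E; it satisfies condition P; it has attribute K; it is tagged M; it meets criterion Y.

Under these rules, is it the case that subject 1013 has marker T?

Yes

By R10 (it is tagged S, it presents with fever): it is in state D.
By R11 (it meets criterion E, it presents with fever, it has attribute K): it is tagged V1.
By R14 (it is in category A): it is flagged urgent.
By R16 (it has attribute Z, it satisfies condition V): it is hypotensive.
By R1 (it is flagged urgent, it meets criterion E): it has marker N.
By R2 (it is hypotensive, it presents with fever): it has marker W.
By R6 (it is in state D): it carries flag C.
By R21 (it carries flag C): it is short of breath.
By R28 (it has marker N): it satisfies condition G.
By R3 (it is short of breath): it is discharged.
By R7 (it is discharged, it has attribute Z): it receives IV fluids.
By R18 (it satisfies condition G): it has marker U.
By R15 (it has marker U): it requires isolation.
By R9 (it requires isolation, it has attribute Z): it has a prior cardiac history.
By R20 (it has a prior cardiac history, it is tagged V1): it is in state S1.
By R30 (it is in state S1, it receives IV fluids, it has marker W): it is escalated.
By R23 (it is escalated): it has marker T.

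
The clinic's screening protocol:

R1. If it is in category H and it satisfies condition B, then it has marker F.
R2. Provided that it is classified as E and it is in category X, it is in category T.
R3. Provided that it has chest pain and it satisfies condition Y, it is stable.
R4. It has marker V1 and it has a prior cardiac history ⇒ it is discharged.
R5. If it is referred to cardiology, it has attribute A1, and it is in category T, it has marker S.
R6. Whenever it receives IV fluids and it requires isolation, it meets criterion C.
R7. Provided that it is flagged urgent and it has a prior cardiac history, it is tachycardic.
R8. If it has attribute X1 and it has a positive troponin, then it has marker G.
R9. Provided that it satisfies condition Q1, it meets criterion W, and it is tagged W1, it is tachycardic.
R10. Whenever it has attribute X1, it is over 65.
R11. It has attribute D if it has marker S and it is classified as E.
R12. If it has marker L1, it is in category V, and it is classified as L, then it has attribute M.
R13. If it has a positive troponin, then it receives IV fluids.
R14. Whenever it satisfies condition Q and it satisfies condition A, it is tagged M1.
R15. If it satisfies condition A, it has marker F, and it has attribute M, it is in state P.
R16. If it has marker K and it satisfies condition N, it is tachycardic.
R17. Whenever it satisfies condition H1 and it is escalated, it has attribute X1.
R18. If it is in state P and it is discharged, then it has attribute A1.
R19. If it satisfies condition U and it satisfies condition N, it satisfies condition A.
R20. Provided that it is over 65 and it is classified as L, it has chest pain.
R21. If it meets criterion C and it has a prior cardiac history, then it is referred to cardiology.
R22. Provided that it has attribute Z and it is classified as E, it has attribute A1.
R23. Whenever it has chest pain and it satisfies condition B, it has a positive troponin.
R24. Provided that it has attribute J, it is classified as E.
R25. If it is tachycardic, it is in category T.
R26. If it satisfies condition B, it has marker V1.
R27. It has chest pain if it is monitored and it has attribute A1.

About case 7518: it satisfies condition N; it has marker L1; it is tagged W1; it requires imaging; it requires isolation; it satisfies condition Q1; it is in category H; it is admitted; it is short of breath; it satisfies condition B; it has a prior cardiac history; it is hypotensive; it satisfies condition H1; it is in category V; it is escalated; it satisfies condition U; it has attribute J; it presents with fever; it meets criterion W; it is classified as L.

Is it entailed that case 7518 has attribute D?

Yes

By R1 (it is in category H, it satisfies condition B): it has marker F.
By R9 (it satisfies condition Q1, it meets criterion W, it is tagged W1): it is tachycardic.
By R12 (it has marker L1, it is in category V, it is classified as L): it has attribute M.
By R17 (it satisfies condition H1, it is escalated): it has attribute X1.
By R19 (it satisfies condition U, it satisfies condition N): it satisfies condition A.
By R24 (it has attribute J): it is classified as E.
By R25 (it is tachycardic): it is in category T.
By R26 (it satisfies condition B): it has marker V1.
By R4 (it has marker V1, it has a prior cardiac history): it is discharged.
By R10 (it has attribute X1): it is over 65.
By R15 (it satisfies condition A, it has marker F, it has attribute M): it is in state P.
By R18 (it is in state P, it is discharged): it has attribute A1.
By R20 (it is over 65, it is classified as L): it has chest pain.
By R23 (it has chest pain, it satisfies condition B): it has a positive troponin.
By R13 (it has a positive troponin): it receives IV fluids.
By R6 (it receives IV fluids, it requires isolation): it meets criterion C.
By R21 (it meets criterion C, it has a prior cardiac history): it is referred to cardiology.
By R5 (it is referred to cardiology, it has attribute A1, it is in category T): it has marker S.
By R11 (it has marker S, it is classified as E): it has attribute D.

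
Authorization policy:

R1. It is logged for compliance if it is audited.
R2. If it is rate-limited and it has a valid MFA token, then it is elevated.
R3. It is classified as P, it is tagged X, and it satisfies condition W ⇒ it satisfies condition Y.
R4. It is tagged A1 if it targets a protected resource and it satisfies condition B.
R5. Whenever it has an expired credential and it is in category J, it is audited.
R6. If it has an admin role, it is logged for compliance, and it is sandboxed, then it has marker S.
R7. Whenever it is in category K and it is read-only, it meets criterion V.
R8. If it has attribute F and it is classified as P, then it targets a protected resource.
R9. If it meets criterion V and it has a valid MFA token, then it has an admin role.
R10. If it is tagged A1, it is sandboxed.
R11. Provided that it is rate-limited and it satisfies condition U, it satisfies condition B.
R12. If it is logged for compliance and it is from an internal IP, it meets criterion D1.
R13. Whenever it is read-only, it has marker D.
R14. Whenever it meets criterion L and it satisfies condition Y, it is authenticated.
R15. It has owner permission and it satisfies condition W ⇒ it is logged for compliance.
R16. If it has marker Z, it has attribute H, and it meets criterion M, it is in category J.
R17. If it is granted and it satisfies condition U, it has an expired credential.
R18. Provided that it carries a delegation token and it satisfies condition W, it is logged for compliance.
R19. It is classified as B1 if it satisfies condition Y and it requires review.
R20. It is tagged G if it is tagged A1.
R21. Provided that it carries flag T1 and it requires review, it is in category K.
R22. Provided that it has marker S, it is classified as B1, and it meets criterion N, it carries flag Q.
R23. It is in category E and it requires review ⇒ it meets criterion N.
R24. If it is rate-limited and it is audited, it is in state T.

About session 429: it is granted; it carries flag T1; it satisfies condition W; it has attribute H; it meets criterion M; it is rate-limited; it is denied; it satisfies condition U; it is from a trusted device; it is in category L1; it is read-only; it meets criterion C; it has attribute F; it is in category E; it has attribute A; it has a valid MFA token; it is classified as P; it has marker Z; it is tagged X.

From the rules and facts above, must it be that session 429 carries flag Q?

Forward chaining from the given facts derives: is elevated, satisfies condition Y, targets a protected resource, satisfies condition B, has marker D, is in category J, has an expired credential, is tagged A1, is audited, is sandboxed, is tagged G, is in state T, is logged for compliance.
The only rule concluding "it carries flag Q" is R22, which needs "it has marker S"; that is never established.

No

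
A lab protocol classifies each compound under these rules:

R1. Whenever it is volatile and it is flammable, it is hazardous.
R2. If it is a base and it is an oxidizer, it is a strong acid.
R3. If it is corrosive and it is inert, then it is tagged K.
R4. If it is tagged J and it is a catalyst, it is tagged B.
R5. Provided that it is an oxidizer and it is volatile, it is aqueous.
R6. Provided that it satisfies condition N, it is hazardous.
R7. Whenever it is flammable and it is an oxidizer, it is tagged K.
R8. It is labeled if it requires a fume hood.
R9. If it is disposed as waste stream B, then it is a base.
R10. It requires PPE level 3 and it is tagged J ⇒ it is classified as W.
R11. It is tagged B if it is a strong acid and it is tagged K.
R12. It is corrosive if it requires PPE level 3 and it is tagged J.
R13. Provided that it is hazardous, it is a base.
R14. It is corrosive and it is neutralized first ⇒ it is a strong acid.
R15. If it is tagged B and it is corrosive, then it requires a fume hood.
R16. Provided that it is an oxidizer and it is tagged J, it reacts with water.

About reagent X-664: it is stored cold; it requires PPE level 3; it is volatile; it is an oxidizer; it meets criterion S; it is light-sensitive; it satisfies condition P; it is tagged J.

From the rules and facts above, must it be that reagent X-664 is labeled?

Forward chaining from the given facts derives: is aqueous, is classified as W, is corrosive, reacts with water.
The only rule concluding "it is labeled" is R8, which needs "it requires a fume hood"; that is never established.

No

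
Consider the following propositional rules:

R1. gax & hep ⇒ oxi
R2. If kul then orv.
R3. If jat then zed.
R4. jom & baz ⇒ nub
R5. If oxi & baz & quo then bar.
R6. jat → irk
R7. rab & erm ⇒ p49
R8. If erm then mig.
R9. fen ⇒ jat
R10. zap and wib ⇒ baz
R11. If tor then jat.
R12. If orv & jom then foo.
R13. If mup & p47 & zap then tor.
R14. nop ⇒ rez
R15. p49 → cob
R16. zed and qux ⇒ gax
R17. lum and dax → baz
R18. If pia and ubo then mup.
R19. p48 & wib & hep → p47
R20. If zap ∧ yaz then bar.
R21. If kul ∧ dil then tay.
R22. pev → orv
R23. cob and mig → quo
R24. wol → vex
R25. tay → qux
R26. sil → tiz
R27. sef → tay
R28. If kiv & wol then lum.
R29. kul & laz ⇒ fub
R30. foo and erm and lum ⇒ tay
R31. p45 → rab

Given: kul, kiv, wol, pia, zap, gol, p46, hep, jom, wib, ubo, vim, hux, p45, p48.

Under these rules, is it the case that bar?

No

Forward chaining from the given facts derives: orv, baz, foo, mup, p47, vex, lum, rab, nub, tor, jat, zed, irk.
Rules concluding bar: R5 needs oxi; R20 needs yaz — none of these are established.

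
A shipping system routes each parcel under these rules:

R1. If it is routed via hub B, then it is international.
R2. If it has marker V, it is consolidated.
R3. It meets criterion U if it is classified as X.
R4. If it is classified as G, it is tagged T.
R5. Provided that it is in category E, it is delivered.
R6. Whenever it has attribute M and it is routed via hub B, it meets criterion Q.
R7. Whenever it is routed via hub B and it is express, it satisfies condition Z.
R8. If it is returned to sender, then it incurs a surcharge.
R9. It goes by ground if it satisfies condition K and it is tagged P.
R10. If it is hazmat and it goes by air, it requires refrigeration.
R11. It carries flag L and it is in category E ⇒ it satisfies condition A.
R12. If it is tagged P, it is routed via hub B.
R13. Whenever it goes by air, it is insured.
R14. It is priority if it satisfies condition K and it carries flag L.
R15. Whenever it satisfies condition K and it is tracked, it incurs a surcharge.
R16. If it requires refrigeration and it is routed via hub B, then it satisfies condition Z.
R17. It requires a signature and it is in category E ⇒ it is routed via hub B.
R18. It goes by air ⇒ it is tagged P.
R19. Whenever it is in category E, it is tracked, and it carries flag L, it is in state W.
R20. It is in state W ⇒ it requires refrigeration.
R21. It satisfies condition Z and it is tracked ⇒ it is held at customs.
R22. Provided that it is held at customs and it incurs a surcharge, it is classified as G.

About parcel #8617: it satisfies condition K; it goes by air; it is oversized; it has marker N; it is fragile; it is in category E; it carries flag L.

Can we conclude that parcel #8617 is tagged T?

Forward chaining from the given facts derives: is delivered, satisfies condition A, is insured, is priority, is tagged P, goes by ground, is routed via hub B, is international.
The only rule concluding "it is tagged T" is R4, which needs "it is classified as G"; that is never established.

No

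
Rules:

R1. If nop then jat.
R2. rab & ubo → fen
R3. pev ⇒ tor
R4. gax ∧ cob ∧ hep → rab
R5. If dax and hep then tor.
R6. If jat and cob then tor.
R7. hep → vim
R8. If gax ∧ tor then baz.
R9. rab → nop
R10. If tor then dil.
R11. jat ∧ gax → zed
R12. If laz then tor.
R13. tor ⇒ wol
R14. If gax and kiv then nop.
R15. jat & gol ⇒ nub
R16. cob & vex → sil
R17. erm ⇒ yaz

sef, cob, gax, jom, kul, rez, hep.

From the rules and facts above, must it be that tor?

rab  (by R4: gax, cob, hep)
nop  (by R9: rab)
jat  (by R1: nop)
tor  (by R6: jat, cob)

Yes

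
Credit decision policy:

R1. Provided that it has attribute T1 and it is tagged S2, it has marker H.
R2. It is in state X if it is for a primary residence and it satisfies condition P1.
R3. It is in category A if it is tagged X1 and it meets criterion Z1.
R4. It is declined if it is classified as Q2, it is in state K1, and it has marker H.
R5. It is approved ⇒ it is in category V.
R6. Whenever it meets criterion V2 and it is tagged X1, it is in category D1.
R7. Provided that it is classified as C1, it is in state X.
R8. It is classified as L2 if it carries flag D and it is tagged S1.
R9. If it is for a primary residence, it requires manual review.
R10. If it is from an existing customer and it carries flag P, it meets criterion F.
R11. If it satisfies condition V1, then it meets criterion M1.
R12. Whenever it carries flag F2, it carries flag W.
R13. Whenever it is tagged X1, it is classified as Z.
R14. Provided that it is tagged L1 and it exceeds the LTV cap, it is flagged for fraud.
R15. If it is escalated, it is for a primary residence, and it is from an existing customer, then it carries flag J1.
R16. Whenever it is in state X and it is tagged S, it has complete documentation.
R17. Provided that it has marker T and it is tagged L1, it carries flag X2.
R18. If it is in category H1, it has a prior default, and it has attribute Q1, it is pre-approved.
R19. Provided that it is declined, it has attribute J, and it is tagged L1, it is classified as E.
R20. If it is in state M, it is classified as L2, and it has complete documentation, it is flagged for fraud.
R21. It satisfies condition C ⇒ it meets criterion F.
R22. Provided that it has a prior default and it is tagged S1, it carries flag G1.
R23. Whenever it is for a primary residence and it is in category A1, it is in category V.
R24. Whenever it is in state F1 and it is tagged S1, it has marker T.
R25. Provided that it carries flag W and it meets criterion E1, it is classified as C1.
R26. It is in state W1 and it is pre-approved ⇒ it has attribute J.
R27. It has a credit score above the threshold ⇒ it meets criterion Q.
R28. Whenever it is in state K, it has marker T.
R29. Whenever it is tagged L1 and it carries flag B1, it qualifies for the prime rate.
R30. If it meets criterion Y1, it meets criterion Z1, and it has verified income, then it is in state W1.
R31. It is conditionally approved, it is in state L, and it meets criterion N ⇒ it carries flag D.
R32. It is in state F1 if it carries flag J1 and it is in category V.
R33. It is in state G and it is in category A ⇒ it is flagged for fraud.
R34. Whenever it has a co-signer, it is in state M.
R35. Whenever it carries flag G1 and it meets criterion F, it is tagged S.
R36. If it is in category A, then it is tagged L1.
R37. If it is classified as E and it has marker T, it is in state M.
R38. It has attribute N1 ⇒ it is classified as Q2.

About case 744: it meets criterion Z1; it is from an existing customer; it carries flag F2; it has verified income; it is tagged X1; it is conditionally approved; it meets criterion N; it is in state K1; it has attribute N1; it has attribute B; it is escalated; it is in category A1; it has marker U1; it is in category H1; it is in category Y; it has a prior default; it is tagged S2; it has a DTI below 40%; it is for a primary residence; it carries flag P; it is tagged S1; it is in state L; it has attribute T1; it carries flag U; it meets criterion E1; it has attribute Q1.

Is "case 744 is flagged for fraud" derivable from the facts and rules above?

Forward chaining from the given facts derives: has marker H, is in category A, requires manual review, meets criterion F, carries flag W, is classified as Z, carries flag J1, is pre-approved, carries flag G1, is in category V, is classified as C1, carries flag D, is in state F1, is tagged S, is tagged L1, is classified as Q2, is declined, is in state X, is classified as L2, has complete documentation, has marker T, carries flag X2.
Rules concluding "it is flagged for fraud": R14 needs "it exceeds the LTV cap"; R20 needs "it is in state M"; R33 needs "it is in state G" — none of these are established.

No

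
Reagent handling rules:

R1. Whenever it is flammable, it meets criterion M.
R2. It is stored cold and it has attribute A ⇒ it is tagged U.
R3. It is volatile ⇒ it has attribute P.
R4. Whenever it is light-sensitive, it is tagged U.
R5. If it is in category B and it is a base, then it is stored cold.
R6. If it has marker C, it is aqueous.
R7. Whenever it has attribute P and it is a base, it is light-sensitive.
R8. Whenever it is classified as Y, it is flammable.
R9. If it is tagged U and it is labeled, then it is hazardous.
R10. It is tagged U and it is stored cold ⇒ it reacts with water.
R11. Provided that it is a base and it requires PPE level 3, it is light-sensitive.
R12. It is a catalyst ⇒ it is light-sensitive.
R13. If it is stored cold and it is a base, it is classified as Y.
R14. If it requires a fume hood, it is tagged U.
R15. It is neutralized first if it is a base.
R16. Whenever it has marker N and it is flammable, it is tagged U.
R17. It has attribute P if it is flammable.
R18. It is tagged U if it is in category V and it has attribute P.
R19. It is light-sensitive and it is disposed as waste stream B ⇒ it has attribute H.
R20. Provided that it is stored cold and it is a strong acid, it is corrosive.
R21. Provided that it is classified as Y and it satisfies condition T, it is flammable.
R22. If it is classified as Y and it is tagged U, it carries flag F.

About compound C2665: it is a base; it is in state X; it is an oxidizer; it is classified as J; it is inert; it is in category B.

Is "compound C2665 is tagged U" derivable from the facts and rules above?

Yes

By R5 (it is in category B, it is a base): it is stored cold.
By R13 (it is stored cold, it is a base): it is classified as Y.
By R8 (it is classified as Y): it is flammable.
By R17 (it is flammable): it has attribute P.
By R7 (it has attribute P, it is a base): it is light-sensitive.
By R4 (it is light-sensitive): it is tagged U.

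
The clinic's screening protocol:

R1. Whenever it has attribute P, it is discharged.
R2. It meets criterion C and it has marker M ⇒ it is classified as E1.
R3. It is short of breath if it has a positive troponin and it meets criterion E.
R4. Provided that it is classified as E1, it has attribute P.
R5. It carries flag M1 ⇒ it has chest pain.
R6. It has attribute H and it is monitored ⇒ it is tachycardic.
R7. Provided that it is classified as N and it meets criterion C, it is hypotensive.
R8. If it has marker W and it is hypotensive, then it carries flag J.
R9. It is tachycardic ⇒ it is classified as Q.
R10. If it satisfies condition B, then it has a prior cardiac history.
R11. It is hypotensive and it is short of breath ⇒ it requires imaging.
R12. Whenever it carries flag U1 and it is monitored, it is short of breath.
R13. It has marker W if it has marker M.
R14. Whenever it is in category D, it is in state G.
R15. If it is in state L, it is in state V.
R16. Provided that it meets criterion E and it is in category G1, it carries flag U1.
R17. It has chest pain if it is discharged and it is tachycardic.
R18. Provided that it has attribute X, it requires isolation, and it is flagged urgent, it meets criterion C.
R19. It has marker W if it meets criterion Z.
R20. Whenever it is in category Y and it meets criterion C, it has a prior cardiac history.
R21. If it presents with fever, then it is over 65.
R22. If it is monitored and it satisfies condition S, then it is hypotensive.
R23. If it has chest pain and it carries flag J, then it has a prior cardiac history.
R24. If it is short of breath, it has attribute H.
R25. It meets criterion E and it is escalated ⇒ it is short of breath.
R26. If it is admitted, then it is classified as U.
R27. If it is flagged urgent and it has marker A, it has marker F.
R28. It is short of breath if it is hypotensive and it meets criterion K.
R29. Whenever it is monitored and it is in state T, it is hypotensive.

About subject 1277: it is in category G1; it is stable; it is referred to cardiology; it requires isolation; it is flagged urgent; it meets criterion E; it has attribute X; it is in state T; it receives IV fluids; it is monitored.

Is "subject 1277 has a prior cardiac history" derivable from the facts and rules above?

Forward chaining from the given facts derives: carries flag U1, meets criterion C, is hypotensive, is short of breath, has attribute H, is tachycardic, is classified as Q, requires imaging.
Rules concluding "it has a prior cardiac history": R10 needs "it satisfies condition B"; R20 needs "it is in category Y"; R23 needs "it has chest pain" — none of these are established.

No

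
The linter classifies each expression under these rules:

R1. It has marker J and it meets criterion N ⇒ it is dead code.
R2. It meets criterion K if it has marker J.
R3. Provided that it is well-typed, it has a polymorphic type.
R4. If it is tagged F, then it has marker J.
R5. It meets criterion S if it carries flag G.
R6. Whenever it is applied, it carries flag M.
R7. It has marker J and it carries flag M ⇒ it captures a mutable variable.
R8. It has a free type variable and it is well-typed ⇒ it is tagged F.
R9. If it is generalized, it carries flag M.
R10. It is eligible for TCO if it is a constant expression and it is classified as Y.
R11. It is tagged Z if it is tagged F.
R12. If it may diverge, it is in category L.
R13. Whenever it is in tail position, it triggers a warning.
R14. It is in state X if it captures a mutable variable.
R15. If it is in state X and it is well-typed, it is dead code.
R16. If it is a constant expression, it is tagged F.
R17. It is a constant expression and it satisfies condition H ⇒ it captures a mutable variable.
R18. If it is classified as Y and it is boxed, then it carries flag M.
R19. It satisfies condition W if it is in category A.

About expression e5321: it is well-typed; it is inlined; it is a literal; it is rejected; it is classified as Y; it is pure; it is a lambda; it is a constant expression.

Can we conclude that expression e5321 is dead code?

Forward chaining from the given facts derives: has a polymorphic type, is eligible for TCO, is tagged F, has marker J, is tagged Z, meets criterion K.
Rules concluding "it is dead code": R1 needs "it meets criterion N"; R15 needs "it is in state X" — none of these are established.

No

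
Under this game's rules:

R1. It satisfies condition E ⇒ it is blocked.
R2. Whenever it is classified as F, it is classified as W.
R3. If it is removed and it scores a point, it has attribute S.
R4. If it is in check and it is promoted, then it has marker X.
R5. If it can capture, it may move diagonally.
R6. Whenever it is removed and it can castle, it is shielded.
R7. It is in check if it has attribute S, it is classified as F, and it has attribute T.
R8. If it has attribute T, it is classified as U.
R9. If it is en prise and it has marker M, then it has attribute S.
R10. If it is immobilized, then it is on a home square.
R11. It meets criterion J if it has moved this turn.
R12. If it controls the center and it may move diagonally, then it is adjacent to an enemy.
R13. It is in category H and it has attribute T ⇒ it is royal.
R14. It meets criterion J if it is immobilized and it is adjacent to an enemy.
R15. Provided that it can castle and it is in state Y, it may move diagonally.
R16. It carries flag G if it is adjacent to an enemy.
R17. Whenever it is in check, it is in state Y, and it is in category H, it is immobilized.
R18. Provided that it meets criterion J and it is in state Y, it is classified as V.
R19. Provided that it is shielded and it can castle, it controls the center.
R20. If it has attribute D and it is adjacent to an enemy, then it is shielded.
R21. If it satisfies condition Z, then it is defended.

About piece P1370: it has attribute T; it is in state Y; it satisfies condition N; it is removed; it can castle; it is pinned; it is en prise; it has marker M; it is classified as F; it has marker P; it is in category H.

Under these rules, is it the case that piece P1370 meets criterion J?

Yes

By R6 (it is removed, it can castle): it is shielded.
By R9 (it is en prise, it has marker M): it has attribute S.
By R15 (it can castle, it is in state Y): it may move diagonally.
By R19 (it is shielded, it can castle): it controls the center.
By R7 (it has attribute S, it is classified as F, it has attribute T): it is in check.
By R12 (it controls the center, it may move diagonally): it is adjacent to an enemy.
By R17 (it is in check, it is in state Y, it is in category H): it is immobilized.
By R14 (it is immobilized, it is adjacent to an enemy): it meets criterion J.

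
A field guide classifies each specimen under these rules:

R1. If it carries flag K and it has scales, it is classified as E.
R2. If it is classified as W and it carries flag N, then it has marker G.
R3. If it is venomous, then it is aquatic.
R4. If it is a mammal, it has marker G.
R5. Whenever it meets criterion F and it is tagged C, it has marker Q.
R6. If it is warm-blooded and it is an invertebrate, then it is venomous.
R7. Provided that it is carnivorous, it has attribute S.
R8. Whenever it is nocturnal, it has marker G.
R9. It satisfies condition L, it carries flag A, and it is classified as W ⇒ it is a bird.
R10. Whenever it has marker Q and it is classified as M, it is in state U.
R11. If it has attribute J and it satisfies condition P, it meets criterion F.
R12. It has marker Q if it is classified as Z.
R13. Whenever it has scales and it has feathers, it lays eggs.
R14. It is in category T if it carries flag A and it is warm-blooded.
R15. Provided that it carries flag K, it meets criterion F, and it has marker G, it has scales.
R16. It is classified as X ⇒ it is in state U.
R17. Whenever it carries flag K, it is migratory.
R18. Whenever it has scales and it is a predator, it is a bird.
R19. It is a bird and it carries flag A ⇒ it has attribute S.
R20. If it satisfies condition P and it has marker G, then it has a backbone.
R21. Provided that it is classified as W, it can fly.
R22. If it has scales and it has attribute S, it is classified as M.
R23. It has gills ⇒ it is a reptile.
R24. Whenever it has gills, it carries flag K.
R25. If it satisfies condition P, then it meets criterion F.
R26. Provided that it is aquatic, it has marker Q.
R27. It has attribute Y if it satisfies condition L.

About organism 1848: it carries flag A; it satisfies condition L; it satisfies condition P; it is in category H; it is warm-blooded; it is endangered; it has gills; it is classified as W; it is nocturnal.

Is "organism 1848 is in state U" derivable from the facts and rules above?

Forward chaining from the given facts derives: has marker G, is a bird, is in category T, has attribute S, has a backbone, can fly, is a reptile, carries flag K, meets criterion F, has attribute Y, has scales, is migratory, is classified as M, is classified as E.
Rules concluding "it is in state U": R10 needs "it has marker Q"; R16 needs "it is classified as X" — none of these are established.

No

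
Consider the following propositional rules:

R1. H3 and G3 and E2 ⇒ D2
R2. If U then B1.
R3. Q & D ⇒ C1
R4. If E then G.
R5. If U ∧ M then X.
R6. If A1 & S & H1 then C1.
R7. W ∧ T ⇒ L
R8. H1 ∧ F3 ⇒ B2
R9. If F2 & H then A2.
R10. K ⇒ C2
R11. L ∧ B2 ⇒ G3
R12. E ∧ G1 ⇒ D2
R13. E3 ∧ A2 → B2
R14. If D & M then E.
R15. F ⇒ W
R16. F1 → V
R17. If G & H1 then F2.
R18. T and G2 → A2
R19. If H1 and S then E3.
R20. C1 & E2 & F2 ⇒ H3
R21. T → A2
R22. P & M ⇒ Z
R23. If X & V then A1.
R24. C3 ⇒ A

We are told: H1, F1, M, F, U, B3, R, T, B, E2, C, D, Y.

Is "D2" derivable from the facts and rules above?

Forward chaining from the given facts derives: B1, X, E, W, V, A2, A1, G, L, F2.
Rules concluding D2: R1 needs H3; R12 needs G1 — none of these are established.

No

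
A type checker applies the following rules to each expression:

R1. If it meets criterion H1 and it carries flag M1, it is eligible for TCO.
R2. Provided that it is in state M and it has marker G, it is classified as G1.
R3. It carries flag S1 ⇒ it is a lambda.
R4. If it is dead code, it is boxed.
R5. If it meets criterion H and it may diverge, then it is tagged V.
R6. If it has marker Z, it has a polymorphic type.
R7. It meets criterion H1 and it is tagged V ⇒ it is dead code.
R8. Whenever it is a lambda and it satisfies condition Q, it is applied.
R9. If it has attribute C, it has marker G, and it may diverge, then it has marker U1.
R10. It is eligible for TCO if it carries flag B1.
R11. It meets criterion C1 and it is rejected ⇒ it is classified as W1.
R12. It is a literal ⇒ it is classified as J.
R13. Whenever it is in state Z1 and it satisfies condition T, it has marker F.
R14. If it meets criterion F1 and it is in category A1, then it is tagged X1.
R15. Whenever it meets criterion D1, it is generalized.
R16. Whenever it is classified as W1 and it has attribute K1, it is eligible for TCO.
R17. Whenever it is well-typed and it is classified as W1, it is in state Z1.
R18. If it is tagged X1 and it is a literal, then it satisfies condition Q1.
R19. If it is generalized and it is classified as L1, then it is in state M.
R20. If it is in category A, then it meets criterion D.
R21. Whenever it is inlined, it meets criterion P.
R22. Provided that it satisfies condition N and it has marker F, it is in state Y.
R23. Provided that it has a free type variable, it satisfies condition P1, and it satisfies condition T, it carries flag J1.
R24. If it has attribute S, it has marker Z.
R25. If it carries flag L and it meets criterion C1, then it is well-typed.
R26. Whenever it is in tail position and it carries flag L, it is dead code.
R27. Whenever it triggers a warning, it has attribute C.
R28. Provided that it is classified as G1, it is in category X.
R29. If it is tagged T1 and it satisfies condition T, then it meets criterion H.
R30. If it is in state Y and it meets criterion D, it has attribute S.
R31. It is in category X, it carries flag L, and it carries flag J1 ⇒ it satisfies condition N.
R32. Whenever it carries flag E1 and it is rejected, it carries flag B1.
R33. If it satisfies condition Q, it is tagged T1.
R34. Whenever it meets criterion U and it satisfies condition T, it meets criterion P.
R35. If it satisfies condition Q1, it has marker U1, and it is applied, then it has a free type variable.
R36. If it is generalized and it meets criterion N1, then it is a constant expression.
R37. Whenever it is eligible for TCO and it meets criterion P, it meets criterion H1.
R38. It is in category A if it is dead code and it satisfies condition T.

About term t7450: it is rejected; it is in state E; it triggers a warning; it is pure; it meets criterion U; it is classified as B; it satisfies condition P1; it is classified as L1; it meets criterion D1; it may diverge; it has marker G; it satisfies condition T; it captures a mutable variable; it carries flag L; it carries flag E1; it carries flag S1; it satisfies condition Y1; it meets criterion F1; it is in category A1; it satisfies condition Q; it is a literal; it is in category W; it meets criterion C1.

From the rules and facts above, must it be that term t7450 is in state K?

Forward chaining from the given facts derives: is a lambda, is applied, is classified as W1, is classified as J, is tagged X1, is generalized, satisfies condition Q1, is in state M, is well-typed, has attribute C, carries flag B1, is tagged T1, meets criterion P, is classified as G1, has marker U1, is eligible for TCO, is in state Z1, is in category X, meets criterion H, has a free type variable, meets criterion H1, is tagged V, is dead code, has marker F, carries flag J1, satisfies condition N, is in category A, is boxed, meets criterion D, is in state Y, has attribute S, has marker Z, has a polymorphic type.
No rule has "it is in state K" as its conclusion, and it is not among the given facts.

No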